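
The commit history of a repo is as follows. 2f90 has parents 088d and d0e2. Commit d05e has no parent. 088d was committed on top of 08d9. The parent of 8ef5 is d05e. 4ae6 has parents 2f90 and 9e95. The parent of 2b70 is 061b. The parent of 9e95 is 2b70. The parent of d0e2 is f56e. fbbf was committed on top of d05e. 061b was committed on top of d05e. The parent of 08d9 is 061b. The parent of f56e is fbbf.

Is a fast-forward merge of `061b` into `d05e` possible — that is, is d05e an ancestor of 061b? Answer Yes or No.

Yes

A fast-forward from d05e to 061b is possible iff d05e is an ancestor of 061b.
Ancestors of 061b: {061b, d05e}.
d05e is among them, so fast-forward is possible.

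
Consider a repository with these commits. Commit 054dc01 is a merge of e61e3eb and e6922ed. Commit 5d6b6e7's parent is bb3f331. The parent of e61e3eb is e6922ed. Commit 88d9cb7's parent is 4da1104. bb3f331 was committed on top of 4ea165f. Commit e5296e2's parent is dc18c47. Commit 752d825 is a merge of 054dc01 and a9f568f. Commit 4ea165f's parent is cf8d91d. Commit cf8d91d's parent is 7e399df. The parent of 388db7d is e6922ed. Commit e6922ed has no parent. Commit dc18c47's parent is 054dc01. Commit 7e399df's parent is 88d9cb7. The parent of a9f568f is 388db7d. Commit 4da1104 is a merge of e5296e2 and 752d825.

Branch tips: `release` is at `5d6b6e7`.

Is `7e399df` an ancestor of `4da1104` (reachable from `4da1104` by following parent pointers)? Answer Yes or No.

Ancestors of 4da1104: {054dc01, 388db7d, 4da1104, 752d825, a9f568f, dc18c47, e5296e2, e61e3eb, e6922ed}.
7e399df is not in that set, so it is not an ancestor of 4da1104.

No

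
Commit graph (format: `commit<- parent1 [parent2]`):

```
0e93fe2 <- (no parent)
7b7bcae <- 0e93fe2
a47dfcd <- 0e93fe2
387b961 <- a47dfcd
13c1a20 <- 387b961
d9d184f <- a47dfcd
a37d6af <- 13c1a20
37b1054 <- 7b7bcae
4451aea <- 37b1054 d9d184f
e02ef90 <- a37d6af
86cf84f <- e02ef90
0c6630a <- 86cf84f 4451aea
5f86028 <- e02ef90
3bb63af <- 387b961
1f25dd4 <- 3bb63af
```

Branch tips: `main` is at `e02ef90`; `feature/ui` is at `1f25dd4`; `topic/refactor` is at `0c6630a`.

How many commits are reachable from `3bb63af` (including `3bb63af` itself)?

Walking parent pointers from 3bb63af: reachable set = {0e93fe2, 387b961, 3bb63af, a47dfcd}.
That is 4 commits.

4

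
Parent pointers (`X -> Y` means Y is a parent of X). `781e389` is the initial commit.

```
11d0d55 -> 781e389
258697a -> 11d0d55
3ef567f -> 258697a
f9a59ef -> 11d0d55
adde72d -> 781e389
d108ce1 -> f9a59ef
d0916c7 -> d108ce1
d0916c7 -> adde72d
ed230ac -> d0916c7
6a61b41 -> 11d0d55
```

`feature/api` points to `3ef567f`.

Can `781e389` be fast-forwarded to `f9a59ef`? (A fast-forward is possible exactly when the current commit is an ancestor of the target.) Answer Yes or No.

Yes

A fast-forward from 781e389 to f9a59ef is possible iff 781e389 is an ancestor of f9a59ef.
Ancestors of f9a59ef: {11d0d55, 781e389, f9a59ef}.
781e389 is among them, so fast-forward is possible.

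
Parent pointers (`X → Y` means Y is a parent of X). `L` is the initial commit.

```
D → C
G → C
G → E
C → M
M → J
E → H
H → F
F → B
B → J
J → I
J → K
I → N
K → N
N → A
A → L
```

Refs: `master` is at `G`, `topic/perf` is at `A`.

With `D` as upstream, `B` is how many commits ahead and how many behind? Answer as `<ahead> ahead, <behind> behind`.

1 ahead, 3 behind

Reachable from B: {A, B, I, J, K, L, N}.
Reachable from D: {A, C, D, I, J, K, L, M, N}.
Only in B's history (ahead): {B} — 1.
Only in D's history (behind): {C, D, M} — 3.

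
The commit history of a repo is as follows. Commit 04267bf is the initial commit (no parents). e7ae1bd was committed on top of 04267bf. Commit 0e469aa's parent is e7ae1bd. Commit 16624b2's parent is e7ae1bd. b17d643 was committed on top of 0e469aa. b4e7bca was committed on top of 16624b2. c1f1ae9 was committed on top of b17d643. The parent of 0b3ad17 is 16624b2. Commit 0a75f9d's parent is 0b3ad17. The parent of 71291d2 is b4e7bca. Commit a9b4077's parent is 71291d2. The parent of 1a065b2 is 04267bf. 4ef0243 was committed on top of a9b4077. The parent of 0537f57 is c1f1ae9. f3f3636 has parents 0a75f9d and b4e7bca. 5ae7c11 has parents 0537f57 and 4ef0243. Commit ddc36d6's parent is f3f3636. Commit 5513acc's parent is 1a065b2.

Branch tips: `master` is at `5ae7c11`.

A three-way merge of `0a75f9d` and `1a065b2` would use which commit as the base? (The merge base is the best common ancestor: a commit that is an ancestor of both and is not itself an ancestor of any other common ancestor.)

04267bf

Ancestors of 0a75f9d: {04267bf, 0a75f9d, 0b3ad17, 16624b2, e7ae1bd}.
Ancestors of 1a065b2: {04267bf, 1a065b2}.
Common ancestors: {04267bf}.
The only common ancestor is 04267bf, so it is the merge base.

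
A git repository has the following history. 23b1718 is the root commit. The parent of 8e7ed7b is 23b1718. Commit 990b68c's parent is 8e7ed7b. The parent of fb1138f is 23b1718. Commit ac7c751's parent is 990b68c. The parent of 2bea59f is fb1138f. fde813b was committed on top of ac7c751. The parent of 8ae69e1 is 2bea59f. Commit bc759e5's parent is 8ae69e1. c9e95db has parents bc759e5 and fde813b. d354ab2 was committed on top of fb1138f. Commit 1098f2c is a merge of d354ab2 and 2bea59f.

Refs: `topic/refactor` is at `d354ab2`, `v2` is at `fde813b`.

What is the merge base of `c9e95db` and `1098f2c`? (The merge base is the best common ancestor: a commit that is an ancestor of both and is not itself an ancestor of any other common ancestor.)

Ancestors of c9e95db: {23b1718, 2bea59f, 8ae69e1, 8e7ed7b, 990b68c, ac7c751, bc759e5, c9e95db, fb1138f, fde813b}.
Ancestors of 1098f2c: {1098f2c, 23b1718, 2bea59f, d354ab2, fb1138f}.
Common ancestors: {23b1718, 2bea59f, fb1138f}.
Among these, 2bea59f is not an ancestor of any other common ancestor — it is the merge base.

2bea59f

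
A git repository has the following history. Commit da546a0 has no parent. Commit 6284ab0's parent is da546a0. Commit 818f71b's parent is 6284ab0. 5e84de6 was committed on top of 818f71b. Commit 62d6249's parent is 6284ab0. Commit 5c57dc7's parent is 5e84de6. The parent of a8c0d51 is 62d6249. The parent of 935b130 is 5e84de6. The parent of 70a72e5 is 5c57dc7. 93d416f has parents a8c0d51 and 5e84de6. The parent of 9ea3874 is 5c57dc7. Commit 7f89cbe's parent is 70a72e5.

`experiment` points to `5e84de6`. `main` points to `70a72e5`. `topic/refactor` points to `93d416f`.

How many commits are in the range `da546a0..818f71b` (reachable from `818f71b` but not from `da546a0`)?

Reachable from 818f71b: {6284ab0, 818f71b, da546a0}.
Reachable from da546a0: {da546a0}.
In 818f71b's history but not da546a0's: {6284ab0, 818f71b} — 2 commits.

2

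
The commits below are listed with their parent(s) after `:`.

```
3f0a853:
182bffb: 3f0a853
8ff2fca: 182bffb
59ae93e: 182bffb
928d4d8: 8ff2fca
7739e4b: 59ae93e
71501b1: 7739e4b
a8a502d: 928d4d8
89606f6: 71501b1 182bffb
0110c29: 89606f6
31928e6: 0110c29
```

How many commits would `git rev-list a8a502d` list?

5

Walking parent pointers from a8a502d: reachable set = {182bffb, 3f0a853, 8ff2fca, 928d4d8, a8a502d}.
That is 5 commits.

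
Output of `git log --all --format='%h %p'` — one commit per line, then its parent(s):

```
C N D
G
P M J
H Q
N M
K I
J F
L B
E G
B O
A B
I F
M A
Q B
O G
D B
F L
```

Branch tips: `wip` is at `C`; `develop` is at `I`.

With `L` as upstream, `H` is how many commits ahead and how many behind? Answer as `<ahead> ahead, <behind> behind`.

Reachable from H: {B, G, H, O, Q}.
Reachable from L: {B, G, L, O}.
Only in H's history (ahead): {H, Q} — 2.
Only in L's history (behind): {L} — 1.

2 ahead, 1 behind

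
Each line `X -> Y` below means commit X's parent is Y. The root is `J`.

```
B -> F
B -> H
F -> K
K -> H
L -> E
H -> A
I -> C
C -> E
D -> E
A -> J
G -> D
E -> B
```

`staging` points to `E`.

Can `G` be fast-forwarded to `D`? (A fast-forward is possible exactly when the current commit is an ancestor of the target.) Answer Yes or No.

A fast-forward from G to D is possible iff G is an ancestor of D.
Ancestors of D: {A, B, D, E, F, H, J, K}.
G is not among them, so fast-forward is not possible.

No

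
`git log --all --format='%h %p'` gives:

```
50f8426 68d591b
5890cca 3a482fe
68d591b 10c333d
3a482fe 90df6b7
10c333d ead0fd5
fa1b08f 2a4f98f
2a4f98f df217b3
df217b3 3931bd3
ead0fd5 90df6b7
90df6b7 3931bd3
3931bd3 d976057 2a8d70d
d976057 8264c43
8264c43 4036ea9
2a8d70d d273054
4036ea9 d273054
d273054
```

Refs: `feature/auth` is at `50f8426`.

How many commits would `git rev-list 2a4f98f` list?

Walking parent pointers from 2a4f98f: reachable set = {2a4f98f, 2a8d70d, 3931bd3, 4036ea9, 8264c43, d273054, d976057, df217b3}.
That is 8 commits.

8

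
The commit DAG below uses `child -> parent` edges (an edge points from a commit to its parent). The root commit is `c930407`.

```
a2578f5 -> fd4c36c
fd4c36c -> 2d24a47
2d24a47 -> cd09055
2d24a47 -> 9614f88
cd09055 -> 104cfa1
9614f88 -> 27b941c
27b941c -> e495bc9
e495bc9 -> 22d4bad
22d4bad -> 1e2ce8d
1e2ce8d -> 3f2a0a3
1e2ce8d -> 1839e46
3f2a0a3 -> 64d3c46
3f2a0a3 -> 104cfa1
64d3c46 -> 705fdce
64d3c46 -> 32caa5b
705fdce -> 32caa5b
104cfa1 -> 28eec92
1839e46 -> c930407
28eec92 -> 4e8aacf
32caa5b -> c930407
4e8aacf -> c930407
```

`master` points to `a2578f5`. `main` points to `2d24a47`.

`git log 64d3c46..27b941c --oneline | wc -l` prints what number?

Reachable from 27b941c: {104cfa1, 1839e46, 1e2ce8d, 22d4bad, 27b941c, 28eec92, 32caa5b, 3f2a0a3, 4e8aacf, 64d3c46, 705fdce, c930407, e495bc9}.
Reachable from 64d3c46: {32caa5b, 64d3c46, 705fdce, c930407}.
In 27b941c's history but not 64d3c46's: {104cfa1, 1839e46, 1e2ce8d, 22d4bad, 27b941c, 28eec92, 3f2a0a3, 4e8aacf, e495bc9} — 9 commits.

9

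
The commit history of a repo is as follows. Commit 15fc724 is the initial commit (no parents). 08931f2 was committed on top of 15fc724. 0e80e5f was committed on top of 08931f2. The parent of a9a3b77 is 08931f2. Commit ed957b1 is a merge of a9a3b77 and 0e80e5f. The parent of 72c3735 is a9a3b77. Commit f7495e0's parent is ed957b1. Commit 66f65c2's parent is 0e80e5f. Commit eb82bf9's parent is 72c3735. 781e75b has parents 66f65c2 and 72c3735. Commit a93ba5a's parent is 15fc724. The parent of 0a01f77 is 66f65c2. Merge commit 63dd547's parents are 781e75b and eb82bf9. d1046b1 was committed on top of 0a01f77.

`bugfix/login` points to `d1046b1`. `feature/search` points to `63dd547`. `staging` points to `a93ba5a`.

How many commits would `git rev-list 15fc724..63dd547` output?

8

Reachable from 63dd547: {08931f2, 0e80e5f, 15fc724, 63dd547, 66f65c2, 72c3735, 781e75b, a9a3b77, eb82bf9}.
Reachable from 15fc724: {15fc724}.
In 63dd547's history but not 15fc724's: {08931f2, 0e80e5f, 63dd547, 66f65c2, 72c3735, 781e75b, a9a3b77, eb82bf9} — 8 commits.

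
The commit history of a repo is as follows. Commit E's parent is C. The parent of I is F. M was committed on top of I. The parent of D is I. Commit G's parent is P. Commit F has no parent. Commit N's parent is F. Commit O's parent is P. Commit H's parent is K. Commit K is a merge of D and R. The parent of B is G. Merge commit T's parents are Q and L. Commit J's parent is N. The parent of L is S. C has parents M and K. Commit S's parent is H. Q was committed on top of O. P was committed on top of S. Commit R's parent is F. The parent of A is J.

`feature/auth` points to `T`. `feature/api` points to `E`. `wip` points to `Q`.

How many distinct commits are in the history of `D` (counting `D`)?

Walking parent pointers from D: reachable set = {D, F, I}.
That is 3 commits.

3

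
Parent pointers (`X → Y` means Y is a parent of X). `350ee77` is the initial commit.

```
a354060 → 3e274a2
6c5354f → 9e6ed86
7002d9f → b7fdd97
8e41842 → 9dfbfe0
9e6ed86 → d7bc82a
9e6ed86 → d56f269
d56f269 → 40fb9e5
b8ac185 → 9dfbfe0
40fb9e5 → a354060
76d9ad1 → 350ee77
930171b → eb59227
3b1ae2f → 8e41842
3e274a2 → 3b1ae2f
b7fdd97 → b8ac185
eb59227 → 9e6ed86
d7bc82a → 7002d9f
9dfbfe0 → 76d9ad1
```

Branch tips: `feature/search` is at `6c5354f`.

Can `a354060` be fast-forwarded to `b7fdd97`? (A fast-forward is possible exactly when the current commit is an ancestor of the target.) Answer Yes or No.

No

A fast-forward from a354060 to b7fdd97 is possible iff a354060 is an ancestor of b7fdd97.
Ancestors of b7fdd97: {350ee77, 76d9ad1, 9dfbfe0, b7fdd97, b8ac185}.
a354060 is not among them, so fast-forward is not possible.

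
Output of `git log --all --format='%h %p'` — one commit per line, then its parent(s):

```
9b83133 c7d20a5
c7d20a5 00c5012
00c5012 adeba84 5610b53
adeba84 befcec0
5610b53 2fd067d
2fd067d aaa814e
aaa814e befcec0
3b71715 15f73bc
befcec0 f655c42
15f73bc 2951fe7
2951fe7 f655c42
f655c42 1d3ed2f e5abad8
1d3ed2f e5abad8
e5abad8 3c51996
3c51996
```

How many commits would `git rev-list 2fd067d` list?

Walking parent pointers from 2fd067d: reachable set = {1d3ed2f, 2fd067d, 3c51996, aaa814e, befcec0, e5abad8, f655c42}.
That is 7 commits.

7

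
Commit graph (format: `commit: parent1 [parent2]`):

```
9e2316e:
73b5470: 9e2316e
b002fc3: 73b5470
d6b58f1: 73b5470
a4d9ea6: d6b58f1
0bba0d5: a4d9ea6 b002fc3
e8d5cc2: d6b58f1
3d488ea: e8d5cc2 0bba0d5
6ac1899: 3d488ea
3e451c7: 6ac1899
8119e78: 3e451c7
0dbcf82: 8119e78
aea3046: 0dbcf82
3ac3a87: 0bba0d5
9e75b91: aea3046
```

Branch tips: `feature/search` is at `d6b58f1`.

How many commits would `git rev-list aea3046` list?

Walking parent pointers from aea3046: reachable set = {0bba0d5, 0dbcf82, 3d488ea, 3e451c7, 6ac1899, 73b5470, 8119e78, 9e2316e, a4d9ea6, aea3046, b002fc3, d6b58f1, e8d5cc2}.
That is 13 commits.

13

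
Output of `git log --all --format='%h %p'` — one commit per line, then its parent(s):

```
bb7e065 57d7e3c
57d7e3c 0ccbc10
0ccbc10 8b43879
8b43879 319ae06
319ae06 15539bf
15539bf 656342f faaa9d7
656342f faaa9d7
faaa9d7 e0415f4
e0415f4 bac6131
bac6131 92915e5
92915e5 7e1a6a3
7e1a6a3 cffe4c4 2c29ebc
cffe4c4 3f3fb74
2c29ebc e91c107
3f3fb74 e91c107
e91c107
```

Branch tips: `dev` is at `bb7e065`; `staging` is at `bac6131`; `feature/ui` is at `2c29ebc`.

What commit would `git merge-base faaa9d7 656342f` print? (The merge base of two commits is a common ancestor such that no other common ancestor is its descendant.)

Ancestors of faaa9d7: {2c29ebc, 3f3fb74, 7e1a6a3, 92915e5, bac6131, cffe4c4, e0415f4, e91c107, faaa9d7}.
Ancestors of 656342f: {2c29ebc, 3f3fb74, 656342f, 7e1a6a3, 92915e5, bac6131, cffe4c4, e0415f4, e91c107, faaa9d7}.
Common ancestors: {2c29ebc, 3f3fb74, 7e1a6a3, 92915e5, bac6131, cffe4c4, e0415f4, e91c107, faaa9d7}.
Among these, faaa9d7 is not an ancestor of any other common ancestor — it is the merge base.

faaa9d7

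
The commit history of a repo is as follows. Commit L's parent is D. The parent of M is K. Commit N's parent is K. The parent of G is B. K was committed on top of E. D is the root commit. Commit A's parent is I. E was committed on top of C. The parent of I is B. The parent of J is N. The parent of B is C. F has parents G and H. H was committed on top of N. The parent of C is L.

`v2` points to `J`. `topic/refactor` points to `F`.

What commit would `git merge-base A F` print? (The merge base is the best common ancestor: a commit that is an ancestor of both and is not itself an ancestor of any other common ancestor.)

B

Ancestors of A: {A, B, C, D, I, L}.
Ancestors of F: {B, C, D, E, F, G, H, K, L, N}.
Common ancestors: {B, C, D, L}.
Among these, B is not an ancestor of any other common ancestor — it is the merge base.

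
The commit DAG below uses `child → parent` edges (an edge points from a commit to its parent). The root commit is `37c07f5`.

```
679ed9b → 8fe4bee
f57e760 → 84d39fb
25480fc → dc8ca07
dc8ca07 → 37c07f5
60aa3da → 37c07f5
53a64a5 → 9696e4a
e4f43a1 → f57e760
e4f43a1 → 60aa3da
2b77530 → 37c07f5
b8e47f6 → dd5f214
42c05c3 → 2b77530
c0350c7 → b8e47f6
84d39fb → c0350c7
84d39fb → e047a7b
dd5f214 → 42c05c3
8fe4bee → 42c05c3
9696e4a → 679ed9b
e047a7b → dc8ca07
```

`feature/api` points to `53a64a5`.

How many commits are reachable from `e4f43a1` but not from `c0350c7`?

6

Reachable from e4f43a1: {2b77530, 37c07f5, 42c05c3, 60aa3da, 84d39fb, b8e47f6, c0350c7, dc8ca07, dd5f214, e047a7b, e4f43a1, f57e760}.
Reachable from c0350c7: {2b77530, 37c07f5, 42c05c3, b8e47f6, c0350c7, dd5f214}.
In e4f43a1's history but not c0350c7's: {60aa3da, 84d39fb, dc8ca07, e047a7b, e4f43a1, f57e760} — 6 commits.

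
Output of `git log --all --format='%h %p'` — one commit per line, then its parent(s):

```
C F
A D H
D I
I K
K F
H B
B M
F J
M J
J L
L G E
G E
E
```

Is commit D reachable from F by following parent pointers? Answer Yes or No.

Ancestors of F: {E, F, G, J, L}.
D is not in that set, so it is not an ancestor of F.

No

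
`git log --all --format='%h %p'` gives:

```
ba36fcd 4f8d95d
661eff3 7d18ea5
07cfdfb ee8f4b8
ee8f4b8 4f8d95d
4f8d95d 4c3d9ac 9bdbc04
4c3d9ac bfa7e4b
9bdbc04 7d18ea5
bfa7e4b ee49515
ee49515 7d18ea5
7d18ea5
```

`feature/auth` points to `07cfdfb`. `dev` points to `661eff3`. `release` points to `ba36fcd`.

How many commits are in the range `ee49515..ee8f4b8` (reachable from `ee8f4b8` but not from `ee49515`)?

Reachable from ee8f4b8: {4c3d9ac, 4f8d95d, 7d18ea5, 9bdbc04, bfa7e4b, ee49515, ee8f4b8}.
Reachable from ee49515: {7d18ea5, ee49515}.
In ee8f4b8's history but not ee49515's: {4c3d9ac, 4f8d95d, 9bdbc04, bfa7e4b, ee8f4b8} — 5 commits.

5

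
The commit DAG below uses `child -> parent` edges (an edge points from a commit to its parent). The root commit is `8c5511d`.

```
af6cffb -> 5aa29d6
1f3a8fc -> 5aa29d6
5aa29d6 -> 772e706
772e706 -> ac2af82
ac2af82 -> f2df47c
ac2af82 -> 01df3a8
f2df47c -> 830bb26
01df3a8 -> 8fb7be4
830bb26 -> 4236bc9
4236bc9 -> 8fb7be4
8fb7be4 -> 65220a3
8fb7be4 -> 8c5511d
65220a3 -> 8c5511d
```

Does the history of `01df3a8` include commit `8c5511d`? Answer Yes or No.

Yes

Ancestors of 01df3a8 (commits reachable by following parents): {01df3a8, 65220a3, 8c5511d, 8fb7be4}.
8c5511d is in that set, so it is an ancestor of 01df3a8.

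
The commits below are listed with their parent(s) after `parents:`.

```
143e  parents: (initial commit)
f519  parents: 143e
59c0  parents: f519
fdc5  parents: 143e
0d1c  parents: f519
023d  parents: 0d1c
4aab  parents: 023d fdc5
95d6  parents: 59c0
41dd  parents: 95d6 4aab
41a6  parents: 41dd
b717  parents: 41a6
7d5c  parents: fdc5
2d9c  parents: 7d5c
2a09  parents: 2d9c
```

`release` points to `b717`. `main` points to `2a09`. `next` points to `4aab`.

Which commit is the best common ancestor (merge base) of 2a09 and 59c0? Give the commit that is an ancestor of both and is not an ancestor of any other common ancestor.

143e

Ancestors of 2a09: {143e, 2a09, 2d9c, 7d5c, fdc5}.
Ancestors of 59c0: {143e, 59c0, f519}.
Common ancestors: {143e}.
The only common ancestor is 143e, so it is the merge base.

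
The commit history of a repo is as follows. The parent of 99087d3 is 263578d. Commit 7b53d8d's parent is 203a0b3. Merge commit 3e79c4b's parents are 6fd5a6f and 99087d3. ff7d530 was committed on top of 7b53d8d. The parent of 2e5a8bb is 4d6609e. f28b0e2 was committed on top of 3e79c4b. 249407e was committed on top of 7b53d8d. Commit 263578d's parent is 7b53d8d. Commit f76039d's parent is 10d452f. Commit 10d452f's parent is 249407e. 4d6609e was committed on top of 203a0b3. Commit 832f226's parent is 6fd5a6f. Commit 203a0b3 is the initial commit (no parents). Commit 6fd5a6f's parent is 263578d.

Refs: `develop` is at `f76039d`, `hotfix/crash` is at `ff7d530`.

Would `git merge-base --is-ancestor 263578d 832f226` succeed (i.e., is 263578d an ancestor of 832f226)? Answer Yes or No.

Ancestors of 832f226 (commits reachable by following parents): {203a0b3, 263578d, 6fd5a6f, 7b53d8d, 832f226}.
263578d is in that set, so it is an ancestor of 832f226.

Yes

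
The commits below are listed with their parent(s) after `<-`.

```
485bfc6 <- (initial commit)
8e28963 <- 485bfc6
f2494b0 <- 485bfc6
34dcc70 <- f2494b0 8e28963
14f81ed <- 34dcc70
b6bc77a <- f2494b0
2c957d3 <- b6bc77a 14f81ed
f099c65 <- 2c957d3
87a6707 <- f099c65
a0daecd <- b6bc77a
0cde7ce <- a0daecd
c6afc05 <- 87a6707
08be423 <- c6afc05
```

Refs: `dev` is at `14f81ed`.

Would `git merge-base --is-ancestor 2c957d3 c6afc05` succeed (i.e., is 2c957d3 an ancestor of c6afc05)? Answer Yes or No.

Yes

Ancestors of c6afc05 (commits reachable by following parents): {14f81ed, 2c957d3, 34dcc70, 485bfc6, 87a6707, 8e28963, b6bc77a, c6afc05, f099c65, f2494b0}.
2c957d3 is in that set, so it is an ancestor of c6afc05.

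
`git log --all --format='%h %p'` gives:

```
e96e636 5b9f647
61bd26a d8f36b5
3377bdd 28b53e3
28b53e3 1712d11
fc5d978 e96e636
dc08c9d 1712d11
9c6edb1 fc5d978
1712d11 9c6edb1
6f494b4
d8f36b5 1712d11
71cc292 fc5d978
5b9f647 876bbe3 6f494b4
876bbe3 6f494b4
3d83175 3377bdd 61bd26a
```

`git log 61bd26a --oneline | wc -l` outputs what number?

Walking parent pointers from 61bd26a: reachable set = {1712d11, 5b9f647, 61bd26a, 6f494b4, 876bbe3, 9c6edb1, d8f36b5, e96e636, fc5d978}.
That is 9 commits.

9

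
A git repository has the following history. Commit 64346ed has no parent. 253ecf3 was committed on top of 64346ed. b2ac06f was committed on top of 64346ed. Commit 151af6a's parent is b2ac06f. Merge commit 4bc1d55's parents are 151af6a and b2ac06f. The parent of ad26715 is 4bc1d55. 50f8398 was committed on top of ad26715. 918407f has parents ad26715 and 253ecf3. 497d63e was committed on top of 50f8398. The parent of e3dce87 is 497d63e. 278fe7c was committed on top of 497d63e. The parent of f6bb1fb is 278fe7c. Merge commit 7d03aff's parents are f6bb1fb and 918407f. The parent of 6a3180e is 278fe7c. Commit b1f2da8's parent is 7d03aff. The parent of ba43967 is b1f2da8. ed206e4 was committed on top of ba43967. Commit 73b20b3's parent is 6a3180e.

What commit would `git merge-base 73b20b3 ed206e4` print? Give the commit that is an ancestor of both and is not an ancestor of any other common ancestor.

Ancestors of 73b20b3: {151af6a, 278fe7c, 497d63e, 4bc1d55, 50f8398, 64346ed, 6a3180e, 73b20b3, ad26715, b2ac06f}.
Ancestors of ed206e4: {151af6a, 253ecf3, 278fe7c, 497d63e, 4bc1d55, 50f8398, 64346ed, 7d03aff, 918407f, ad26715, b1f2da8, b2ac06f, ba43967, ed206e4, f6bb1fb}.
Common ancestors: {151af6a, 278fe7c, 497d63e, 4bc1d55, 50f8398, 64346ed, ad26715, b2ac06f}.
Among these, 278fe7c is not an ancestor of any other common ancestor — it is the merge base.

278fe7c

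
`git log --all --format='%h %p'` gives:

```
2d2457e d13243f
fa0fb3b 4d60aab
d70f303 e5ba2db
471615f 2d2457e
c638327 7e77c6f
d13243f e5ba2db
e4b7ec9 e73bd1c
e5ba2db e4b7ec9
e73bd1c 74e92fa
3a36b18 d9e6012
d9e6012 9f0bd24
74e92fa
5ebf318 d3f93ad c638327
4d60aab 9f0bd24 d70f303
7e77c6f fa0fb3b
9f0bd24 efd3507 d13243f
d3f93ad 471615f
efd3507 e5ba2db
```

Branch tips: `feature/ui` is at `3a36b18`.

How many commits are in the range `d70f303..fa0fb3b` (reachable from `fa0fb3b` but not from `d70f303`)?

Reachable from fa0fb3b: {4d60aab, 74e92fa, 9f0bd24, d13243f, d70f303, e4b7ec9, e5ba2db, e73bd1c, efd3507, fa0fb3b}.
Reachable from d70f303: {74e92fa, d70f303, e4b7ec9, e5ba2db, e73bd1c}.
In fa0fb3b's history but not d70f303's: {4d60aab, 9f0bd24, d13243f, efd3507, fa0fb3b} — 5 commits.

5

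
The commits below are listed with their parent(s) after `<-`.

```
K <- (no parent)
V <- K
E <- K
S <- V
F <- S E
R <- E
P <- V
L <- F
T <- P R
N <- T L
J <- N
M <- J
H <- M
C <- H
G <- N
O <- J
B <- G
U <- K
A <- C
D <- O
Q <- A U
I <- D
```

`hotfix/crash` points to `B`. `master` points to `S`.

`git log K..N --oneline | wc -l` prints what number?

Reachable from N: {E, F, K, L, N, P, R, S, T, V}.
Reachable from K: {K}.
In N's history but not K's: {E, F, L, N, P, R, S, T, V} — 9 commits.

9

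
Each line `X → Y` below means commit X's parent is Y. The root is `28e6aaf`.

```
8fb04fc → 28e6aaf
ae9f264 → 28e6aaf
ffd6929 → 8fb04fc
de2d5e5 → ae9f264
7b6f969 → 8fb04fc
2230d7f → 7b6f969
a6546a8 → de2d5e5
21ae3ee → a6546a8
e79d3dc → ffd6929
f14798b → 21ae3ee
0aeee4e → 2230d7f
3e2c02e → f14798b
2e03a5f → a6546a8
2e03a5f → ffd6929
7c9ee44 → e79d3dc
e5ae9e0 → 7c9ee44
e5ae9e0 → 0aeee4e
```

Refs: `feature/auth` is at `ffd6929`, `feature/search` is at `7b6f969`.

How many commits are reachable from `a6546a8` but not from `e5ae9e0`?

Reachable from a6546a8: {28e6aaf, a6546a8, ae9f264, de2d5e5}.
Reachable from e5ae9e0: {0aeee4e, 2230d7f, 28e6aaf, 7b6f969, 7c9ee44, 8fb04fc, e5ae9e0, e79d3dc, ffd6929}.
In a6546a8's history but not e5ae9e0's: {a6546a8, ae9f264, de2d5e5} — 3 commits.

3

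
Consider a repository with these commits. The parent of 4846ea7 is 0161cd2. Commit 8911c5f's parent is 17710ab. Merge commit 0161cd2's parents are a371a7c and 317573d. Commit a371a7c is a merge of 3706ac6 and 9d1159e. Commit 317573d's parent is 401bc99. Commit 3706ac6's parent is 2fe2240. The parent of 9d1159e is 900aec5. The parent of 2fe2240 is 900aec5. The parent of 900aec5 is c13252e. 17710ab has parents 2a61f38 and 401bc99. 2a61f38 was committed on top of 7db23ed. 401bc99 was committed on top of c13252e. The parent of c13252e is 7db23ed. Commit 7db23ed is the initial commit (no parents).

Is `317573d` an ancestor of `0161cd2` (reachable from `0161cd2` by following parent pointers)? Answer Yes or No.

Ancestors of 0161cd2 (commits reachable by following parents): {0161cd2, 2fe2240, 317573d, 3706ac6, 401bc99, 7db23ed, 900aec5, 9d1159e, a371a7c, c13252e}.
317573d is in that set, so it is an ancestor of 0161cd2.

Yes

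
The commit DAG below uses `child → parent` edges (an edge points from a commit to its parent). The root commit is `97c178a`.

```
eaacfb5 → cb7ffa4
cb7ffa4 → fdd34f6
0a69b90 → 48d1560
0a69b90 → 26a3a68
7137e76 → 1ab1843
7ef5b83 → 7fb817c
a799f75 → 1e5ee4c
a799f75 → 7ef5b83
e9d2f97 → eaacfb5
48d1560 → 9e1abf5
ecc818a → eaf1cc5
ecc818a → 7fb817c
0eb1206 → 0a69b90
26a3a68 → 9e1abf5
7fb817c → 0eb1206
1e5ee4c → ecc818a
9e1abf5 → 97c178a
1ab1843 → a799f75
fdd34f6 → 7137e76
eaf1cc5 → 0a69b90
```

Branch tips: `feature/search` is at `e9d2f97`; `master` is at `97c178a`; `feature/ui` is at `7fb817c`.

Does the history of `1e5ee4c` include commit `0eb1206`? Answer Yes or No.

Yes

Ancestors of 1e5ee4c (commits reachable by following parents): {0a69b90, 0eb1206, 1e5ee4c, 26a3a68, 48d1560, 7fb817c, 97c178a, 9e1abf5, eaf1cc5, ecc818a}.
0eb1206 is in that set, so it is an ancestor of 1e5ee4c.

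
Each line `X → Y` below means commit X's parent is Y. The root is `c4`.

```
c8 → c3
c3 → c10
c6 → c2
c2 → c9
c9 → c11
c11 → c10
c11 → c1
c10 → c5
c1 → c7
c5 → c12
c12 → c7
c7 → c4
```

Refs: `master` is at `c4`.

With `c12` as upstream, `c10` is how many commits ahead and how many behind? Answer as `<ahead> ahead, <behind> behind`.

2 ahead, 0 behind

Reachable from c10: {c10, c12, c4, c5, c7}.
Reachable from c12: {c12, c4, c7}.
Only in c10's history (ahead): {c10, c5} — 2.
Only in c12's history (behind): {} — 0.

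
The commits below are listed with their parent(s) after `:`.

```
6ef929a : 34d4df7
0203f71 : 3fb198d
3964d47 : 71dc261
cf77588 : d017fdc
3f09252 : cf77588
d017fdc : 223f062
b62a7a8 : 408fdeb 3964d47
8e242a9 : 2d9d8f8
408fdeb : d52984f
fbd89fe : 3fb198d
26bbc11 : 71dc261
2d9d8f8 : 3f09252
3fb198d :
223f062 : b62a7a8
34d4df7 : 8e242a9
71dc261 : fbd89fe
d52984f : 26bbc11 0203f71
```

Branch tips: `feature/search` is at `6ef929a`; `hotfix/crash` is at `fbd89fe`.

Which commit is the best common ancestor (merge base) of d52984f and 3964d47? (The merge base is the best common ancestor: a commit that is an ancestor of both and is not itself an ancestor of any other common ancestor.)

71dc261

Ancestors of d52984f: {0203f71, 26bbc11, 3fb198d, 71dc261, d52984f, fbd89fe}.
Ancestors of 3964d47: {3964d47, 3fb198d, 71dc261, fbd89fe}.
Common ancestors: {3fb198d, 71dc261, fbd89fe}.
Among these, 71dc261 is not an ancestor of any other common ancestor — it is the merge base.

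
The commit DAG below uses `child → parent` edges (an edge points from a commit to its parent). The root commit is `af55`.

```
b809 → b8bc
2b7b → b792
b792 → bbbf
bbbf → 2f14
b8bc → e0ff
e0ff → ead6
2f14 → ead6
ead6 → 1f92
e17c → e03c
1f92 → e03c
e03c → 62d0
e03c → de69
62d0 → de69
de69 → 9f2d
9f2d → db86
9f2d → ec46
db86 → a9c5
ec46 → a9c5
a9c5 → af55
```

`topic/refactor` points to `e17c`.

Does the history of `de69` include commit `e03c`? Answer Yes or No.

No

Ancestors of de69: {9f2d, a9c5, af55, db86, de69, ec46}.
e03c is not in that set, so it is not an ancestor of de69.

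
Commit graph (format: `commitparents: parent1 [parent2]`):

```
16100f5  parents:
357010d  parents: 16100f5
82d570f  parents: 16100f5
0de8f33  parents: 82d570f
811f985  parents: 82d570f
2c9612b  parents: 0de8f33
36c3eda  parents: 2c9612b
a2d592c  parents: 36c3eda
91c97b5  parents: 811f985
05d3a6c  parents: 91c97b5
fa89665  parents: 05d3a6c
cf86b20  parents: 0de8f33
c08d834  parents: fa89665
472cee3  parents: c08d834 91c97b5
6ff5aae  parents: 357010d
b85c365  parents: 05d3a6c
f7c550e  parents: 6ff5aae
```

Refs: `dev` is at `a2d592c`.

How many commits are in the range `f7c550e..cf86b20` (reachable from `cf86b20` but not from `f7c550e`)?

Reachable from cf86b20: {0de8f33, 16100f5, 82d570f, cf86b20}.
Reachable from f7c550e: {16100f5, 357010d, 6ff5aae, f7c550e}.
In cf86b20's history but not f7c550e's: {0de8f33, 82d570f, cf86b20} — 3 commits.

3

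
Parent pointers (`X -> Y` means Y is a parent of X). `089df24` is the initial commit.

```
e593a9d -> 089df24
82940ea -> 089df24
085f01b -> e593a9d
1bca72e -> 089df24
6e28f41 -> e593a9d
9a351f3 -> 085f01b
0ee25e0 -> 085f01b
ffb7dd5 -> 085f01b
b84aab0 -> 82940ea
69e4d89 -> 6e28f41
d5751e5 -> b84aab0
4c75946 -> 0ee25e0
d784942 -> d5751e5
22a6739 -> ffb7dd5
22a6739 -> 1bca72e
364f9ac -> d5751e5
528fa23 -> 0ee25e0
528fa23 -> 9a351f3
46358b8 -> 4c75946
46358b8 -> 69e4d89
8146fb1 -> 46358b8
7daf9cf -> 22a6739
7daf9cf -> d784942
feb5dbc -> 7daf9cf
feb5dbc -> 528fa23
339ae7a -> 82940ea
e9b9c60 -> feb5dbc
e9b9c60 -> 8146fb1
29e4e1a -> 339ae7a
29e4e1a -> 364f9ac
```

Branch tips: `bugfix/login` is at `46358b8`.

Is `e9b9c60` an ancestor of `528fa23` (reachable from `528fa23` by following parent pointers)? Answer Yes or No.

Ancestors of 528fa23: {085f01b, 089df24, 0ee25e0, 528fa23, 9a351f3, e593a9d}.
e9b9c60 is not in that set, so it is not an ancestor of 528fa23.

No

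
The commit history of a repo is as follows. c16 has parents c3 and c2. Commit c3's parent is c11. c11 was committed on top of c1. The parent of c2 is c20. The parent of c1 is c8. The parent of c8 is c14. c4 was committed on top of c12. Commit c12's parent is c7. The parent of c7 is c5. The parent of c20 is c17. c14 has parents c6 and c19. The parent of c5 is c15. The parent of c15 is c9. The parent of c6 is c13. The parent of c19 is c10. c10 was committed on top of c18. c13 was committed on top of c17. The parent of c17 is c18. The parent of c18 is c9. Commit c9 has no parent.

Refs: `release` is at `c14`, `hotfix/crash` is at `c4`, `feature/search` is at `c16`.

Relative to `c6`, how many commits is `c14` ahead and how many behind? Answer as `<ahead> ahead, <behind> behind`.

Reachable from c14: {c10, c13, c14, c17, c18, c19, c6, c9}.
Reachable from c6: {c13, c17, c18, c6, c9}.
Only in c14's history (ahead): {c10, c14, c19} — 3.
Only in c6's history (behind): {} — 0.

3 ahead, 0 behind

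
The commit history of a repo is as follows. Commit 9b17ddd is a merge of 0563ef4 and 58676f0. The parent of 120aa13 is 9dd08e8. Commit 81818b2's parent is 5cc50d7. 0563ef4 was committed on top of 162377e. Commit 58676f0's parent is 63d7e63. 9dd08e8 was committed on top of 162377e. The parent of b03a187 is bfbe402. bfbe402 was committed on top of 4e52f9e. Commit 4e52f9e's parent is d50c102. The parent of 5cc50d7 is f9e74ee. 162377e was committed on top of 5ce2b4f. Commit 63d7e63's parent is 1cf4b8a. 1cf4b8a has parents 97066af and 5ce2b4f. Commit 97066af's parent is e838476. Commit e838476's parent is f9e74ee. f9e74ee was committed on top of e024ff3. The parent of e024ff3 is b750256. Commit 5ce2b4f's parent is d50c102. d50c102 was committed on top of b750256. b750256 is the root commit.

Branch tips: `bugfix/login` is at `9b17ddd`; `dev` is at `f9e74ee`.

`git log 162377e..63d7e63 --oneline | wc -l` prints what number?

Reachable from 63d7e63: {1cf4b8a, 5ce2b4f, 63d7e63, 97066af, b750256, d50c102, e024ff3, e838476, f9e74ee}.
Reachable from 162377e: {162377e, 5ce2b4f, b750256, d50c102}.
In 63d7e63's history but not 162377e's: {1cf4b8a, 63d7e63, 97066af, e024ff3, e838476, f9e74ee} — 6 commits.

6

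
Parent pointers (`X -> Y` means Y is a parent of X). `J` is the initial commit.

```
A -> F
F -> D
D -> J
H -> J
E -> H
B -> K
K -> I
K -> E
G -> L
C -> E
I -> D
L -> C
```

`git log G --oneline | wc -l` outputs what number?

6

Walking parent pointers from G: reachable set = {C, E, G, H, J, L}.
That is 6 commits.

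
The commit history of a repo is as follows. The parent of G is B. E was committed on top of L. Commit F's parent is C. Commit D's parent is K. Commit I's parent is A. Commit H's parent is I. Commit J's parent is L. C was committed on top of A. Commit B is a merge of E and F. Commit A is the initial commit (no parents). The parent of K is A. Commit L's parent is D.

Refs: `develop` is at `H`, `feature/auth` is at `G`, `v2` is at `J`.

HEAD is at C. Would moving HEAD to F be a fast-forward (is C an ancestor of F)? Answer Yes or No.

Yes

A fast-forward from C to F is possible iff C is an ancestor of F.
Ancestors of F: {A, C, F}.
C is among them, so fast-forward is possible.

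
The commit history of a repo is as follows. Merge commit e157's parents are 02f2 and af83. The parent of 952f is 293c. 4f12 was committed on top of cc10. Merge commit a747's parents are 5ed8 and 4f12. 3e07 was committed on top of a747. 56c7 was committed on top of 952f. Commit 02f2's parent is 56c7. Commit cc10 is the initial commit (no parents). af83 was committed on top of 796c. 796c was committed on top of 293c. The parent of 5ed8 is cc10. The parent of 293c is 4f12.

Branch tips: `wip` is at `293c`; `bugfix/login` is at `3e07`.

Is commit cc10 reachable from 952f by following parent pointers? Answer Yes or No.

Yes

Ancestors of 952f (commits reachable by following parents): {293c, 4f12, 952f, cc10}.
cc10 is in that set, so it is an ancestor of 952f.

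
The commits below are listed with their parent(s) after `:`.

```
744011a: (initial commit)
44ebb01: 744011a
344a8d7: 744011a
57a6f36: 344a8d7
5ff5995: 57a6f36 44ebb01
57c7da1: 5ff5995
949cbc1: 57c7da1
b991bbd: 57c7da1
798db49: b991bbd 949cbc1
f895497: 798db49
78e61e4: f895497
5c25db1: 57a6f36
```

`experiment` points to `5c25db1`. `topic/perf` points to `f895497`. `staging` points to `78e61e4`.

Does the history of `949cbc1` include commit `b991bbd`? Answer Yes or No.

Ancestors of 949cbc1: {344a8d7, 44ebb01, 57a6f36, 57c7da1, 5ff5995, 744011a, 949cbc1}.
b991bbd is not in that set, so it is not an ancestor of 949cbc1.

No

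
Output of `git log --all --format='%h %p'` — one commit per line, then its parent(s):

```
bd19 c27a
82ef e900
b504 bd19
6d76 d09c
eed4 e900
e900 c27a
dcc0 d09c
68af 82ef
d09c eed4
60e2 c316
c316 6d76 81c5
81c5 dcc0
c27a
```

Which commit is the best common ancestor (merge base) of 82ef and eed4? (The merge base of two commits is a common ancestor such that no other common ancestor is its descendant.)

Ancestors of 82ef: {82ef, c27a, e900}.
Ancestors of eed4: {c27a, e900, eed4}.
Common ancestors: {c27a, e900}.
Among these, e900 is not an ancestor of any other common ancestor — it is the merge base.

e900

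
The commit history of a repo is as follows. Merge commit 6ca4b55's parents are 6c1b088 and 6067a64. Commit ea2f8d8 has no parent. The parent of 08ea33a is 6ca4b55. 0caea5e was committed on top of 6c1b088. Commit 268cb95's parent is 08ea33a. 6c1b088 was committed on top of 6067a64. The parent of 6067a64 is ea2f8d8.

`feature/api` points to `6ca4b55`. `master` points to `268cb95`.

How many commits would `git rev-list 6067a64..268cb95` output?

4

Reachable from 268cb95: {08ea33a, 268cb95, 6067a64, 6c1b088, 6ca4b55, ea2f8d8}.
Reachable from 6067a64: {6067a64, ea2f8d8}.
In 268cb95's history but not 6067a64's: {08ea33a, 268cb95, 6c1b088, 6ca4b55} — 4 commits.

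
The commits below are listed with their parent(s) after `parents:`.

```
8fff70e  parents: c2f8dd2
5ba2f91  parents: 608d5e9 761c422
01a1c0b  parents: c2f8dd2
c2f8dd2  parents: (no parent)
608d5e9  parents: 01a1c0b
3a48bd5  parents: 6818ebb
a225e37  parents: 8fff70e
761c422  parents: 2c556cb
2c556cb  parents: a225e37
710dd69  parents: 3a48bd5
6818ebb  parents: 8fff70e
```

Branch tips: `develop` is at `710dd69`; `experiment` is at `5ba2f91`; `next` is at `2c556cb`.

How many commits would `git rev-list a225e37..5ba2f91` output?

Reachable from 5ba2f91: {01a1c0b, 2c556cb, 5ba2f91, 608d5e9, 761c422, 8fff70e, a225e37, c2f8dd2}.
Reachable from a225e37: {8fff70e, a225e37, c2f8dd2}.
In 5ba2f91's history but not a225e37's: {01a1c0b, 2c556cb, 5ba2f91, 608d5e9, 761c422} — 5 commits.

5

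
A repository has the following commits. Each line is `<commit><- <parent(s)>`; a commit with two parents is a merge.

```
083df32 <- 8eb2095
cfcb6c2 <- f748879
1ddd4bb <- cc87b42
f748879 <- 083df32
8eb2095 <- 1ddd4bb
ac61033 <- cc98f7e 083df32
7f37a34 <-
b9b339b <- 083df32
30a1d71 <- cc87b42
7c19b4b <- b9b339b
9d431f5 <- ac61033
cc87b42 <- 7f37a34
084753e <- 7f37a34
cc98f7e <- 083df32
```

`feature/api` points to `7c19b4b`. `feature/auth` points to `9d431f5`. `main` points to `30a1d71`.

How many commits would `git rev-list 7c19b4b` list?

Walking parent pointers from 7c19b4b: reachable set = {083df32, 1ddd4bb, 7c19b4b, 7f37a34, 8eb2095, b9b339b, cc87b42}.
That is 7 commits.

7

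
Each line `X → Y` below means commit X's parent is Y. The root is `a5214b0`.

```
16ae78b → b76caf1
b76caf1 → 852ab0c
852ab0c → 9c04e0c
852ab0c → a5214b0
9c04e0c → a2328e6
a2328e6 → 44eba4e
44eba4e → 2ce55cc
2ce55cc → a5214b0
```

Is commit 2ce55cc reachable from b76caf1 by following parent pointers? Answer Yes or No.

Yes

Ancestors of b76caf1 (commits reachable by following parents): {2ce55cc, 44eba4e, 852ab0c, 9c04e0c, a2328e6, a5214b0, b76caf1}.
2ce55cc is in that set, so it is an ancestor of b76caf1.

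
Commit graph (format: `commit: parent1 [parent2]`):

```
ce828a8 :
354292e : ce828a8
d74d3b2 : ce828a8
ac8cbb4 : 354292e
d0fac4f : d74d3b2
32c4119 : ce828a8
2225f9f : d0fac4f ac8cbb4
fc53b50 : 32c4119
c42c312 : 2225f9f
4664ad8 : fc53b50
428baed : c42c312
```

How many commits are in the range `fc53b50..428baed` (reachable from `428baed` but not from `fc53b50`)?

7

Reachable from 428baed: {2225f9f, 354292e, 428baed, ac8cbb4, c42c312, ce828a8, d0fac4f, d74d3b2}.
Reachable from fc53b50: {32c4119, ce828a8, fc53b50}.
In 428baed's history but not fc53b50's: {2225f9f, 354292e, 428baed, ac8cbb4, c42c312, d0fac4f, d74d3b2} — 7 commits.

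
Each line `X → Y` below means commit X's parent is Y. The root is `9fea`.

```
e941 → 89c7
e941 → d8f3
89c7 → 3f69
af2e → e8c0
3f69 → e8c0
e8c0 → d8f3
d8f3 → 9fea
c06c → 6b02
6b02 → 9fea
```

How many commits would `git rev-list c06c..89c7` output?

Reachable from 89c7: {3f69, 89c7, 9fea, d8f3, e8c0}.
Reachable from c06c: {6b02, 9fea, c06c}.
In 89c7's history but not c06c's: {3f69, 89c7, d8f3, e8c0} — 4 commits.

4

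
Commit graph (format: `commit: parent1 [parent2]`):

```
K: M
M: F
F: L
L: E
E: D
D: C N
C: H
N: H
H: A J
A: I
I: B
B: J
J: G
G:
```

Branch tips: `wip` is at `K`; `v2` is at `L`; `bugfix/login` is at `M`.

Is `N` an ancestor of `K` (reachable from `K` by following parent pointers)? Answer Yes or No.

Ancestors of K (commits reachable by following parents): {A, B, C, D, E, F, G, H, I, J, K, L, M, N}.
N is in that set, so it is an ancestor of K.

Yes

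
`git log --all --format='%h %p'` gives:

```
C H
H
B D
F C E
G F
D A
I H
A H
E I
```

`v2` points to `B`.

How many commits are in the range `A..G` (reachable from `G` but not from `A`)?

Reachable from G: {C, E, F, G, H, I}.
Reachable from A: {A, H}.
In G's history but not A's: {C, E, F, G, I} — 5 commits.

5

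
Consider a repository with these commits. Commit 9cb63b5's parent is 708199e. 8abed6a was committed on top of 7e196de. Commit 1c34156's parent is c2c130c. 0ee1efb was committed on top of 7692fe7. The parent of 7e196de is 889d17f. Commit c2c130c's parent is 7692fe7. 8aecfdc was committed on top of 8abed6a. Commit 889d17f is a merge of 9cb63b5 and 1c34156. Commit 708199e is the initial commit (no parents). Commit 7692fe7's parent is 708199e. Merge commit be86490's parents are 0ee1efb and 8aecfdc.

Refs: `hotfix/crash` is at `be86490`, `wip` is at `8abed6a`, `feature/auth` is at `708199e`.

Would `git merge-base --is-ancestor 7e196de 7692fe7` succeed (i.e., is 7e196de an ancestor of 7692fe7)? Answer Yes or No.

Ancestors of 7692fe7: {708199e, 7692fe7}.
7e196de is not in that set, so it is not an ancestor of 7692fe7.

No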